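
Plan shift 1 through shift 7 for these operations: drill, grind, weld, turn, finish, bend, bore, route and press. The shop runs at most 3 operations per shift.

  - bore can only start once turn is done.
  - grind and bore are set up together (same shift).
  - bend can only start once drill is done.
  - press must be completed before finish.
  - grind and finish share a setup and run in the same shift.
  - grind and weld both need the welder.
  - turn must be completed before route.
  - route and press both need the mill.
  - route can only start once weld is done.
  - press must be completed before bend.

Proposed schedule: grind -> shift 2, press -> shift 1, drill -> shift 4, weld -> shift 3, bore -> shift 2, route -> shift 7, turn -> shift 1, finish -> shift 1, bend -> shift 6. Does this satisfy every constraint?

No — it violates: grind and finish share a setup and run in the same shift

grind and bore are set up together (same shift) — holds.
grind and finish share a setup and run in the same shift — violated.
press must be completed before bend — holds.
turn must be completed before route — holds.
press must be completed before finish — violated.
The shop runs at most 3 operations per shift — holds.
bore can only start once turn is done — holds.
grind and weld both need the welder — holds.
bend can only start once drill is done — holds.
route and press both need the mill — holds.
route can only start once weld is done — holds.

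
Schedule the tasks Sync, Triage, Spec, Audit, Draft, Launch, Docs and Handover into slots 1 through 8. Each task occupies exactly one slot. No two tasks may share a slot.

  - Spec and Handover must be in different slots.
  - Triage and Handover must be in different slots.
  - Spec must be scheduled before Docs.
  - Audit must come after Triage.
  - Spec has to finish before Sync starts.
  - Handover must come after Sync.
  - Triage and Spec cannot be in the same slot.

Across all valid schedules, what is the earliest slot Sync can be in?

2

Precedence pushes Sync to at least 2; downstream work caps Sync at 7.
Sync at 2 is achievable: Docs -> 5; Handover -> 6; Triage -> 3; Draft -> 7; Spec -> 1; Sync -> 2; Audit -> 4; Launch -> 8.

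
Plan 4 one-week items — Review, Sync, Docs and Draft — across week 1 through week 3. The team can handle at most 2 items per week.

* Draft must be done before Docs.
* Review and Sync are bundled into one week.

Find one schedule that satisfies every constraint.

Draft -> week 1; Review -> week 3; Sync -> week 3; Docs -> week 2

Checking: Draft(week 1) before Docs(week 2); Review = Sync = week 3; max 2 per week (cap 2).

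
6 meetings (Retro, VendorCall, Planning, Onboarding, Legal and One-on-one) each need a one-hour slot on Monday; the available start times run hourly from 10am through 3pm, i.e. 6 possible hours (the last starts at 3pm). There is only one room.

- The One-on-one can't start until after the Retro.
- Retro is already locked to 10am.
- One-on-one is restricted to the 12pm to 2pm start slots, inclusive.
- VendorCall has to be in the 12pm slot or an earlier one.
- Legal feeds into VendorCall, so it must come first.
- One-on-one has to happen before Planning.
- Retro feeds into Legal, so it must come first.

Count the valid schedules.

3

Enumerating: VendorCall=12pm; Retro=10am; One-on-one=1pm; Planning=2pm; Onboarding=3pm; Legal=11am | VendorCall in 12pm; Legal in 11am; Onboarding in 2pm; Planning in 3pm; One-on-one in 1pm; Retro in 10am | Planning=3pm, Retro=10am, Onboarding=1pm, VendorCall=12pm, Legal=11am, One-on-one=2pm.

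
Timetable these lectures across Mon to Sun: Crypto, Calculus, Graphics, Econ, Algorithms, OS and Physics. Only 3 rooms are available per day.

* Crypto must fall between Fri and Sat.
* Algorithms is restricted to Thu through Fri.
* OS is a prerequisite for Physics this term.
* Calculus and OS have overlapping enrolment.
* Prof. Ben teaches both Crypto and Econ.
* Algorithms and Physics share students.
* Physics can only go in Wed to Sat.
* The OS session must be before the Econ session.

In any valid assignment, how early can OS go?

Mon

Downstream work caps OS at Fri.
OS at Mon is achievable: Algorithms=Thu; Crypto=Fri; Econ=Tue; Graphics=Mon; Calculus=Tue; Physics=Wed; OS=Mon.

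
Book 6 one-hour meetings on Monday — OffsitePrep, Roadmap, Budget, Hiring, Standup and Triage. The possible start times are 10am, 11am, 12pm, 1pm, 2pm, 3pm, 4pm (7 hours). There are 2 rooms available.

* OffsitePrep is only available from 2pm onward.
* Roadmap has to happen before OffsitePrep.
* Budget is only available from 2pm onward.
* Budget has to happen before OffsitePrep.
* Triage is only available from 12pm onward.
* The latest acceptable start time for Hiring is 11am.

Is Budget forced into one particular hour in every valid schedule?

No

Budget can be 2pm (e.g. Hiring in 10am, Roadmap in 10am, Budget in 2pm, OffsitePrep in 3pm, Triage in 12pm, Standup in 11am) or 3pm (e.g. Triage in 12pm; Budget in 3pm; OffsitePrep in 4pm; Roadmap in 10am; Standup in 11am; Hiring in 10am).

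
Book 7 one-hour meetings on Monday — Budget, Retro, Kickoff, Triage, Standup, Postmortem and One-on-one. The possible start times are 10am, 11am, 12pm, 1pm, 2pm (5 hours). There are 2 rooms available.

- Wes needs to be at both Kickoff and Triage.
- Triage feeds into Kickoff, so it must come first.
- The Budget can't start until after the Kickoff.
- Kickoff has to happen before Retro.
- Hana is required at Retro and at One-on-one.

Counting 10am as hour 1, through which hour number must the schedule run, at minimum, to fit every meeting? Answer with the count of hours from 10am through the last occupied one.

The precedence chain requires at least 3 distinct hours.
With at most 2 per hour and 7 meetings, at least 4 hours are needed.
4 works (last occupied hour: 1pm): for example Standup in 10am, One-on-one in 1pm, Budget in 12pm, Postmortem in 11am, Retro in 12pm, Triage in 10am, Kickoff in 11am.

4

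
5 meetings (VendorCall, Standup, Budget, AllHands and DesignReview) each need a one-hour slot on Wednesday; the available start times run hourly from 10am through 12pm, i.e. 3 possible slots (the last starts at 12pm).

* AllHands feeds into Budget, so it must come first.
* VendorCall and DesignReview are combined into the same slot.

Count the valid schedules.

Splitting on VendorCall: it can be 10am (9), 11am (9), 12pm (9). Listing each branch's schedules as (Standup, Budget, AllHands, DesignReview):
VendorCall=10am: (10am,11am,10am,10am) (10am,12pm,10am,10am) (10am,12pm,11am,10am) (11am,11am,10am,10am) (11am,12pm,10am,10am) (11am,12pm,11am,10am) (12pm,11am,10am,10am) (12pm,12pm,10am,10am) (12pm,12pm,11am,10am) — 9.
VendorCall=11am: (10am,11am,10am,11am) (10am,12pm,10am,11am) (10am,12pm,11am,11am) (11am,11am,10am,11am) (11am,12pm,10am,11am) (11am,12pm,11am,11am) (12pm,11am,10am,11am) (12pm,12pm,10am,11am) (12pm,12pm,11am,11am) — 9.
VendorCall=12pm: (10am,11am,10am,12pm) (10am,12pm,10am,12pm) (10am,12pm,11am,12pm) (11am,11am,10am,12pm) (11am,12pm,10am,12pm) (11am,12pm,11am,12pm) (12pm,11am,10am,12pm) (12pm,12pm,10am,12pm) (12pm,12pm,11am,12pm) — 9.
Summing: 9 + 9 + 9 = 27.

27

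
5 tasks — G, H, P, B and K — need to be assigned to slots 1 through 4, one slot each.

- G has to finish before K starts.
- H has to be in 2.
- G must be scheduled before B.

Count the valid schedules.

Splitting on G: it can be 1 (36), 2 (16), 3 (4). Listing each branch's schedules as (H, P, B, K):
G=1: (2,1,2,2) (2,1,2,3) (2,1,2,4) (2,1,3,2) (2,1,3,3) (2,1,3,4) (2,1,4,2) (2,1,4,3) (2,1,4,4) (2,2,2,2) (2,2,2,3) (2,2,2,4) (2,2,3,2) (2,2,3,3) (2,2,3,4) (2,2,4,2) (2,2,4,3) (2,2,4,4) (2,3,2,2) (2,3,2,3) (2,3,2,4) (2,3,3,2) (2,3,3,3) (2,3,3,4) (2,3,4,2) (2,3,4,3) (2,3,4,4) (2,4,2,2) (2,4,2,3) (2,4,2,4) (2,4,3,2) (2,4,3,3) (2,4,3,4) (2,4,4,2) (2,4,4,3) (2,4,4,4) — 36.
G=2: (2,1,3,3) (2,1,3,4) (2,1,4,3) (2,1,4,4) (2,2,3,3) (2,2,3,4) (2,2,4,3) (2,2,4,4) (2,3,3,3) (2,3,3,4) (2,3,4,3) (2,3,4,4) (2,4,3,3) (2,4,3,4) (2,4,4,3) (2,4,4,4) — 16.
G=3: (2,1,4,4) (2,2,4,4) (2,3,4,4) (2,4,4,4) — 4.
Summing: 36 + 16 + 4 = 56.

56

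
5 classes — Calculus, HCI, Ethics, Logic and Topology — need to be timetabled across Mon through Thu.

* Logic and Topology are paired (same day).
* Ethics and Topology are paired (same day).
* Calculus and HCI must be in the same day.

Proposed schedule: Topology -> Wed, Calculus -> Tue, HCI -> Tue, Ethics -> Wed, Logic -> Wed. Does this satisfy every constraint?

Logic and Topology are paired (same day) — holds.
Calculus and HCI must be in the same day — holds.
Ethics and Topology are paired (same day) — holds.

Yes, all constraints hold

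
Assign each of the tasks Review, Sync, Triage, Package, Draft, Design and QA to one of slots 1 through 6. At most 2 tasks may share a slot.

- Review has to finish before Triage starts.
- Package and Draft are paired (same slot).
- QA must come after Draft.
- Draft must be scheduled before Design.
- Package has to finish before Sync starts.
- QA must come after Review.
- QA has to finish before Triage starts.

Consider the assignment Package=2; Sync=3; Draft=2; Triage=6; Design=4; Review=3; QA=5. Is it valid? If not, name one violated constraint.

Package and Draft are paired (same slot) — holds.
QA must come after Draft — holds.
At most 2 tasks may share a slot — holds.
QA must come after Review — holds.
Review has to finish before Triage starts — holds.
Package has to finish before Sync starts — holds.
QA has to finish before Triage starts — holds.
Draft must be scheduled before Design — holds.

Valid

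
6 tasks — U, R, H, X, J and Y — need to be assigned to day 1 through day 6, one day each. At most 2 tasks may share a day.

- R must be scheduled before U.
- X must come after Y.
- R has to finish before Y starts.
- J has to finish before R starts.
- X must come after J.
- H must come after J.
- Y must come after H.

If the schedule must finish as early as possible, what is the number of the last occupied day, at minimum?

4

The precedence chain requires at least 4 distinct days.
With at most 2 per day and 6 tasks, at least 3 days are needed.
4 works (last occupied day: day 4): for example J in day 1; Y in day 3; H in day 2; X in day 4; U in day 3; R in day 2.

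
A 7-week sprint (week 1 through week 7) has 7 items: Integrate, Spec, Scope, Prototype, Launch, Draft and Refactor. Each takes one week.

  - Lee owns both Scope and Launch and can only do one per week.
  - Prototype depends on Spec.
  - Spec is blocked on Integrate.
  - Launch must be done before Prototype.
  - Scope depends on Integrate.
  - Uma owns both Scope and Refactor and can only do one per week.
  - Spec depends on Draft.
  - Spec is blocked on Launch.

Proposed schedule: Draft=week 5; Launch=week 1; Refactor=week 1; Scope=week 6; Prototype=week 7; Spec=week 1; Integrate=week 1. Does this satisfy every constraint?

No. Spec depends on Draft is not satisfied.

Launch must be done before Prototype — holds.
Uma owns both Scope and Refactor and can only do one per week — holds.
Spec is blocked on Launch — violated.
Scope depends on Integrate — holds.
Prototype depends on Spec — holds.
Lee owns both Scope and Launch and can only do one per week — holds.
Spec depends on Draft — violated.
Spec is blocked on Integrate — violated.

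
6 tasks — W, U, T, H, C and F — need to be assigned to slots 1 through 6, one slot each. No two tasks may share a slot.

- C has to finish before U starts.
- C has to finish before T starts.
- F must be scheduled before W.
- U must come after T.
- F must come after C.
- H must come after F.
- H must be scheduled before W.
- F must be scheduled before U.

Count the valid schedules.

9

Splitting on W: it can be 4 (1), 5 (3), 6 (5). Listing each branch's schedules as (U, T, H, C, F):
W=4: (6,5,3,1,2) — 1.
W=5: (6,2,4,1,3) (6,3,4,1,2) (6,4,3,1,2) — 3.
W=6: (4,2,5,1,3) (4,3,5,1,2) (5,2,4,1,3) (5,3,4,1,2) (5,4,3,1,2) — 5.
Summing: 1 + 3 + 5 = 9.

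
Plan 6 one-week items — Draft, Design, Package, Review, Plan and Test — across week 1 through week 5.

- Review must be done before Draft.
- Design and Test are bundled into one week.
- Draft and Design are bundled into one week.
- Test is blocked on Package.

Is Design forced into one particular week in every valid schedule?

No

Design can be week 2 (e.g. Draft=week 2, Test=week 2, Design=week 2, Package=week 1, Plan=week 1, Review=week 1) or week 3 (e.g. Test in week 3; Package in week 1; Review in week 1; Draft in week 3; Plan in week 1; Design in week 3).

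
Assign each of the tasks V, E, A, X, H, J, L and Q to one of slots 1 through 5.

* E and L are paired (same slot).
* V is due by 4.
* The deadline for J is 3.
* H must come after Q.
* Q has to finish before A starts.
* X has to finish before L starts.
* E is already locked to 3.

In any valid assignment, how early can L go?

3

L must be in the same slot as E, which can't be before 3, so L is at least 3; L must be in the same slot as E, which can't be after 3, so L is at most 3.
L at 3 is achievable: H -> 2, A -> 2, J -> 1, Q -> 1, E -> 3, X -> 1, V -> 1, L -> 3.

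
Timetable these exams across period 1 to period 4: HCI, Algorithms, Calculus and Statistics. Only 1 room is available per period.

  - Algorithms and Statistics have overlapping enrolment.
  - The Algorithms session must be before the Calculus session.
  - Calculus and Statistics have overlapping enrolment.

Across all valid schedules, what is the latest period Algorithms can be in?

period 3

Downstream work caps Algorithms at period 3.
Algorithms at period 3 is achievable: Calculus=period 4; HCI=period 1; Algorithms=period 3; Statistics=period 2.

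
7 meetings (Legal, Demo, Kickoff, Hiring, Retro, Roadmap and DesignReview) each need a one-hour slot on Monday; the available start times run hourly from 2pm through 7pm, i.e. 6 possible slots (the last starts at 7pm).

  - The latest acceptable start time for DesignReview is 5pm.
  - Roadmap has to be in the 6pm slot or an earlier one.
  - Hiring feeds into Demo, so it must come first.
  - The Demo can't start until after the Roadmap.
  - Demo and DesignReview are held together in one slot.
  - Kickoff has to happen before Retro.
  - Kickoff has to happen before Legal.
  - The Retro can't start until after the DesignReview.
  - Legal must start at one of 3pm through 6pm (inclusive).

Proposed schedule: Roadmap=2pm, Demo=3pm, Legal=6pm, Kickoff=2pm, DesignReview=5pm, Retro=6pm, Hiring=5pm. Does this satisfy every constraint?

The latest acceptable start time for DesignReview is 5pm — holds.
Legal must start at one of 3pm through 6pm (inclusive) — holds.
The Demo can't start until after the Roadmap — holds.
The Retro can't start until after the DesignReview — holds.
Kickoff has to happen before Legal — holds.
Hiring feeds into Demo, so it must come first — violated.
Demo and DesignReview are held together in one slot — violated.
Roadmap has to be in the 6pm slot or an earlier one — holds.
Kickoff has to happen before Retro — holds.

No — it violates: Hiring feeds into Demo, so it must come first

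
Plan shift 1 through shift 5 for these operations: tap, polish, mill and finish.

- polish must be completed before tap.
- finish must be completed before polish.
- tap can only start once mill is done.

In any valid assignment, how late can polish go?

Precedence pushes polish to at least shift 2; downstream work caps polish at shift 4.
polish at shift 4 is achievable: finish=shift 1; tap=shift 5; polish=shift 4; mill=shift 1.

shift 4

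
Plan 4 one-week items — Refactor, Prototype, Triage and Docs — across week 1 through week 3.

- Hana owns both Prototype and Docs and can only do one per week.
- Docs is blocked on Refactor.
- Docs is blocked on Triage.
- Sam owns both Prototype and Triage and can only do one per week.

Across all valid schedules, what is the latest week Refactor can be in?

week 2

Downstream work caps Refactor at week 2.
Refactor at week 2 is achievable: Triage=week 1; Refactor=week 2; Prototype=week 2; Docs=week 3.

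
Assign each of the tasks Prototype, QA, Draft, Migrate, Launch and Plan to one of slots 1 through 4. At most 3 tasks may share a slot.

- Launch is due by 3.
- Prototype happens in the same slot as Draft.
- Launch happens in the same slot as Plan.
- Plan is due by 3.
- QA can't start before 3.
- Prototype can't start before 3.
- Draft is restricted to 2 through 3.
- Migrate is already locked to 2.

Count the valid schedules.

4

Enumerating: QA -> 3; Launch -> 1; Migrate -> 2; Draft -> 3; Plan -> 1; Prototype -> 3 | Migrate=2; Launch=2; Draft=3; Plan=2; QA=3; Prototype=3 | Prototype=3; Draft=3; Migrate=2; Plan=1; Launch=1; QA=4 | Launch -> 2, QA -> 4, Prototype -> 3, Draft -> 3, Migrate -> 2, Plan -> 2.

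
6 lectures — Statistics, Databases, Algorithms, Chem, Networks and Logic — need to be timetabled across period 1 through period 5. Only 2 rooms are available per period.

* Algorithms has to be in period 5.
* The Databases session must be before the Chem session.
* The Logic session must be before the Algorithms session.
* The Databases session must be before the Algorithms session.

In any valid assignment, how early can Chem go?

Precedence pushes Chem to at least period 2.
Chem at period 2 is achievable: Statistics -> period 2, Networks -> period 3, Databases -> period 1, Chem -> period 2, Algorithms -> period 5, Logic -> period 1.

period 2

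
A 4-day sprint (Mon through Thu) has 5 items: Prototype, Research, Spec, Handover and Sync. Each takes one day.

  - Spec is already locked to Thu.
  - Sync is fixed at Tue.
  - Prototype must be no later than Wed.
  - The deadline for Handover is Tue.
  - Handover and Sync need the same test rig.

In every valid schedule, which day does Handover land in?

Mon

Handover's window is Mon–Tue.
Sync is fixed at Tue, and Handover can't share a day with Sync.
So Handover must be Mon.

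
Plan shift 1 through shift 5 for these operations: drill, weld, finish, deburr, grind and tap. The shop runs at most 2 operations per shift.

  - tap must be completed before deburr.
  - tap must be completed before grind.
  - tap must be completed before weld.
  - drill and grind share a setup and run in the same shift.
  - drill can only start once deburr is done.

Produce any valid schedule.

weld in shift 2; deburr in shift 2; grind in shift 3; drill in shift 3; tap in shift 1; finish in shift 1

Checking: tap(shift 1) before grind(shift 3); tap(shift 1) before weld(shift 2); tap(shift 1) before deburr(shift 2); deburr(shift 2) before drill(shift 3); drill = grind = shift 3; max 2 per shift (cap 2).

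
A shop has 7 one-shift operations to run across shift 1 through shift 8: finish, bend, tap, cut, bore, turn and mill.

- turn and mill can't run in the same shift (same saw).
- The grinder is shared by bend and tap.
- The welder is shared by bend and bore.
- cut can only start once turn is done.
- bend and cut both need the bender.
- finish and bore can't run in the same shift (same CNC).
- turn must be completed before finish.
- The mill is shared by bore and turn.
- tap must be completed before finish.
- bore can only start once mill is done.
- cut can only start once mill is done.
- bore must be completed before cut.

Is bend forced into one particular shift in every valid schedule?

bend can be shift 1 (e.g. bend -> shift 1; tap -> shift 2; finish -> shift 4; turn -> shift 3; mill -> shift 1; cut -> shift 4; bore -> shift 2) or shift 2 (e.g. bore in shift 3; finish in shift 2; tap in shift 1; turn in shift 1; cut in shift 4; bend in shift 2; mill in shift 2).

No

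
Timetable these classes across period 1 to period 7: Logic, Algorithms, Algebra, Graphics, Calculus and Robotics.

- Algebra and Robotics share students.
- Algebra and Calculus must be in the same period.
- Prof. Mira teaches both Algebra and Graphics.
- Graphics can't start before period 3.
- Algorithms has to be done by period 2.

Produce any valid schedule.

Graphics -> period 3; Logic -> period 1; Algebra -> period 1; Robotics -> period 2; Calculus -> period 1; Algorithms -> period 1

Checking: Algebra(period 1) != Robotics(period 2); Algebra(period 1) != Graphics(period 3); Algebra = Calculus = period 1; Graphics=period 3 in [period 3,period 7]; Algorithms=period 1 in [period 1,period 2].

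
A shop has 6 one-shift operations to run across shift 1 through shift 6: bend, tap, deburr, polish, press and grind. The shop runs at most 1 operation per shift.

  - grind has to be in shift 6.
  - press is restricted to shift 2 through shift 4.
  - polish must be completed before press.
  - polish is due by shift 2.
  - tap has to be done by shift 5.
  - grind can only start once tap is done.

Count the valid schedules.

Splitting on bend: it can be shift 1 (4), shift 2 (4), shift 3 (6), shift 4 (6), shift 5 (10). Listing each branch's schedules as (tap, deburr, polish, press, grind) by shift number:
bend=shift 1: (3,5,2,4,6) (4,5,2,3,6) (5,3,2,4,6) (5,4,2,3,6) — 4.
bend=shift 2: (3,5,1,4,6) (4,5,1,3,6) (5,3,1,4,6) (5,4,1,3,6) — 4.
bend=shift 3: (1,5,2,4,6) (2,5,1,4,6) (4,5,1,2,6) (5,1,2,4,6) (5,2,1,4,6) (5,4,1,2,6) — 6.
bend=shift 4: (1,5,2,3,6) (2,5,1,3,6) (3,5,1,2,6) (5,1,2,3,6) (5,2,1,3,6) (5,3,1,2,6) — 6.
bend=shift 5: (1,3,2,4,6) (1,4,2,3,6) (2,3,1,4,6) (2,4,1,3,6) (3,1,2,4,6) (3,2,1,4,6) (3,4,1,2,6) (4,1,2,3,6) (4,2,1,3,6) (4,3,1,2,6) — 10.
Summing: 4 + 4 + 6 + 6 + 10 = 30.

30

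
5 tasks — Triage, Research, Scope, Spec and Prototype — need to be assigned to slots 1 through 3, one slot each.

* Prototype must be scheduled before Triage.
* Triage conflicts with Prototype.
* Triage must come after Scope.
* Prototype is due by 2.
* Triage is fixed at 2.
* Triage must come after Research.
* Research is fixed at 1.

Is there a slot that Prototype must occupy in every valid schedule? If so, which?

Prototype's window is 1–2.
Triage is fixed at 2, and Prototype can't share a slot with Triage.
So Prototype must be 1.

1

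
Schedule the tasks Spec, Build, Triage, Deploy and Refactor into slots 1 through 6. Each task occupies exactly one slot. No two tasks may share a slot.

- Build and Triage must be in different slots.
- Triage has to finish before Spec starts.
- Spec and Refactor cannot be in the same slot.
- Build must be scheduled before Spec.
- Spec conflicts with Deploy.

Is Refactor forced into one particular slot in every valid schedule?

No

Refactor can be 1 (e.g. Triage -> 3; Refactor -> 1; Build -> 2; Spec -> 4; Deploy -> 5) or 2 (e.g. Deploy=5; Refactor=2; Triage=3; Spec=4; Build=1).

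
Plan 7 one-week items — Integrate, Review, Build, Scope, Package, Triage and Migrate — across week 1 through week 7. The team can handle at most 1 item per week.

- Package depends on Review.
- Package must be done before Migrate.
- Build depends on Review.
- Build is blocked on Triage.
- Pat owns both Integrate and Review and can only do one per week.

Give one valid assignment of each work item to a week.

Review in week 1, Scope in week 7, Package in week 4, Triage in week 2, Integrate in week 6, Build in week 3, Migrate in week 5

Checking: Review(week 1) before Build(week 3); Package(week 4) before Migrate(week 5); Triage(week 2) before Build(week 3); Review(week 1) before Package(week 4); Integrate(week 6) != Review(week 1); max 1 per week (cap 1).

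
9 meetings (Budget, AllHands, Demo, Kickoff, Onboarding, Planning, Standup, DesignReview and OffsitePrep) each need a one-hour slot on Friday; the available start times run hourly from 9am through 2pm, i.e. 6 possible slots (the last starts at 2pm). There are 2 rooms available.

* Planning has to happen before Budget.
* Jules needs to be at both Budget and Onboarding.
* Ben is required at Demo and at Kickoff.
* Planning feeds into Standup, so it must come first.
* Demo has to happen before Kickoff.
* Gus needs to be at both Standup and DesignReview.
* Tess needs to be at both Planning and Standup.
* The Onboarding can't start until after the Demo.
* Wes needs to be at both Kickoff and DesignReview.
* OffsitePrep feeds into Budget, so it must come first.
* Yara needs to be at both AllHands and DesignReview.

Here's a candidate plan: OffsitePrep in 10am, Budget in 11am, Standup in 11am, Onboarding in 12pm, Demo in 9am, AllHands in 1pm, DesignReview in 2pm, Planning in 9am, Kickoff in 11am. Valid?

No. There are 2 rooms available is not satisfied.

Planning feeds into Standup, so it must come first — holds.
Yara needs to be at both AllHands and DesignReview — holds.
OffsitePrep feeds into Budget, so it must come first — holds.
Gus needs to be at both Standup and DesignReview — holds.
There are 2 rooms available — violated.
Jules needs to be at both Budget and Onboarding — holds.
Demo has to happen before Kickoff — holds.
Planning has to happen before Budget — holds.
Tess needs to be at both Planning and Standup — holds.
Wes needs to be at both Kickoff and DesignReview — holds.
The Onboarding can't start until after the Demo — holds.
Ben is required at Demo and at Kickoff — holds.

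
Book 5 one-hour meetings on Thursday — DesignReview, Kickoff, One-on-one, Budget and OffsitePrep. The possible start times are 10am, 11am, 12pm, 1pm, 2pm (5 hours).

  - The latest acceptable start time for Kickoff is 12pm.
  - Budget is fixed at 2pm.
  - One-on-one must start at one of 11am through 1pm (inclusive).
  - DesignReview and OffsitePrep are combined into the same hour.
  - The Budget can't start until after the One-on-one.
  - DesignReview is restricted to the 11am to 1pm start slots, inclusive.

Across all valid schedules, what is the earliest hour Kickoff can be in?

Kickoff's own window allows nothing later than 12pm.
Kickoff at 10am is achievable: Budget -> 2pm, DesignReview -> 11am, Kickoff -> 10am, One-on-one -> 11am, OffsitePrep -> 11am.

10am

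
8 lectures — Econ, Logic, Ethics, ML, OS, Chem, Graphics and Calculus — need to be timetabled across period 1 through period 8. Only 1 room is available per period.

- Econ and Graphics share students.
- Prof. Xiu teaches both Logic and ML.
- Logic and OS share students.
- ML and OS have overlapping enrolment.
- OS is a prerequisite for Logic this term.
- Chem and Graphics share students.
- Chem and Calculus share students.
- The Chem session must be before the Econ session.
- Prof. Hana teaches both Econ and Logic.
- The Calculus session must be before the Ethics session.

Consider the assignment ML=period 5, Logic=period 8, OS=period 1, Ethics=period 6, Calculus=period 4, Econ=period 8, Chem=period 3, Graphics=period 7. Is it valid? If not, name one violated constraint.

The Chem session must be before the Econ session — holds.
Chem and Calculus share students — holds.
Only 1 room is available per period — violated.
Prof. Hana teaches both Econ and Logic — violated.
Prof. Xiu teaches both Logic and ML — holds.
The Calculus session must be before the Ethics session — holds.
Logic and OS share students — holds.
OS is a prerequisite for Logic this term — holds.
Chem and Graphics share students — holds.
ML and OS have overlapping enrolment — holds.
Econ and Graphics share students — holds.

No — it violates: Prof. Hana teaches both Econ and Logic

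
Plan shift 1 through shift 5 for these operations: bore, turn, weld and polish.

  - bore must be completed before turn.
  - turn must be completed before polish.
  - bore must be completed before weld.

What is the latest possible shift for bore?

Downstream work caps bore at shift 3.
bore at shift 3 is achievable: weld in shift 4; polish in shift 5; turn in shift 4; bore in shift 3.

shift 3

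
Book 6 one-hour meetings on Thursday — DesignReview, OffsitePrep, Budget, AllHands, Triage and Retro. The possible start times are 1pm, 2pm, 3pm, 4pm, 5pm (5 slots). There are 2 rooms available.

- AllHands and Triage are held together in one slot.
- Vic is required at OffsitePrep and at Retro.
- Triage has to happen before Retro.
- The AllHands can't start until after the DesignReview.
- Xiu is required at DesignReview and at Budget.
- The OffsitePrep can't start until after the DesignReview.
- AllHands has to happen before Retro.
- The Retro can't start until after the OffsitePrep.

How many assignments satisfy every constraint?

Splitting on DesignReview: it can be 1pm (24), 2pm (6). Listing each branch's schedules as (OffsitePrep, Budget, AllHands, Triage, Retro):
DesignReview=1pm: (2pm,2pm,3pm,3pm,4pm) (2pm,2pm,3pm,3pm,5pm) (2pm,2pm,4pm,4pm,5pm) (2pm,3pm,4pm,4pm,5pm) (2pm,4pm,3pm,3pm,4pm) (2pm,4pm,3pm,3pm,5pm) (2pm,5pm,3pm,3pm,4pm) (2pm,5pm,3pm,3pm,5pm) (2pm,5pm,4pm,4pm,5pm) (3pm,2pm,4pm,4pm,5pm) (3pm,3pm,2pm,2pm,4pm) (3pm,3pm,2pm,2pm,5pm) (3pm,3pm,4pm,4pm,5pm) (3pm,4pm,2pm,2pm,4pm) (3pm,4pm,2pm,2pm,5pm) (3pm,5pm,2pm,2pm,4pm) (3pm,5pm,2pm,2pm,5pm) (3pm,5pm,4pm,4pm,5pm) (4pm,2pm,3pm,3pm,5pm) (4pm,3pm,2pm,2pm,5pm) (4pm,4pm,2pm,2pm,5pm) (4pm,4pm,3pm,3pm,5pm) (4pm,5pm,2pm,2pm,5pm) (4pm,5pm,3pm,3pm,5pm) — 24.
DesignReview=2pm: (3pm,1pm,4pm,4pm,5pm) (3pm,3pm,4pm,4pm,5pm) (3pm,5pm,4pm,4pm,5pm) (4pm,1pm,3pm,3pm,5pm) (4pm,4pm,3pm,3pm,5pm) (4pm,5pm,3pm,3pm,5pm) — 6.
Summing: 24 + 6 = 30.

30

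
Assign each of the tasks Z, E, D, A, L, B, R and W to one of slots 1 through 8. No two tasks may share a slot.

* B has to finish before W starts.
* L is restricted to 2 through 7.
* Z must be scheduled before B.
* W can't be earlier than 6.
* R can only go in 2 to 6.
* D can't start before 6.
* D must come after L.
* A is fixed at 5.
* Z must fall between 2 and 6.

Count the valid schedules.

Splitting on Z: it can be 2 (16), 3 (11), 4 (6). Listing each branch's schedules as (E, D, A, L, B, R, W):
Z=2: (1,6,5,3,7,4,8) (1,6,5,4,7,3,8) (1,7,5,3,4,6,8) (1,7,5,3,6,4,8) (1,7,5,4,3,6,8) (1,7,5,4,6,3,8) (1,7,5,6,3,4,8) (1,7,5,6,4,3,8) (1,8,5,3,4,6,7) (1,8,5,3,6,4,7) (1,8,5,4,3,6,7) (1,8,5,4,6,3,7) (1,8,5,6,3,4,7) (1,8,5,6,4,3,7) (1,8,5,7,3,4,6) (1,8,5,7,4,3,6) — 16.
Z=3: (1,6,5,2,7,4,8) (1,6,5,4,7,2,8) (1,7,5,2,4,6,8) (1,7,5,2,6,4,8) (1,7,5,4,6,2,8) (1,7,5,6,4,2,8) (1,8,5,2,4,6,7) (1,8,5,2,6,4,7) (1,8,5,4,6,2,7) (1,8,5,6,4,2,7) (1,8,5,7,4,2,6) — 11.
Z=4: (1,6,5,2,7,3,8) (1,6,5,3,7,2,8) (1,7,5,2,6,3,8) (1,7,5,3,6,2,8) (1,8,5,2,6,3,7) (1,8,5,3,6,2,7) — 6.
Summing: 16 + 11 + 6 = 33.

33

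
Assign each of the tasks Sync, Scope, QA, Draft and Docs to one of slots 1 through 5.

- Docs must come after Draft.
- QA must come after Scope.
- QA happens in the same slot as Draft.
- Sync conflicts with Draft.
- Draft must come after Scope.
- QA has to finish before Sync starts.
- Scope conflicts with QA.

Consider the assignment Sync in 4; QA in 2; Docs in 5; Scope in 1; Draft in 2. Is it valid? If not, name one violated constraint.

Yes

Scope conflicts with QA — holds.
Docs must come after Draft — holds.
QA has to finish before Sync starts — holds.
QA must come after Scope — holds.
Sync conflicts with Draft — holds.
Draft must come after Scope — holds.
QA happens in the same slot as Draft — holds.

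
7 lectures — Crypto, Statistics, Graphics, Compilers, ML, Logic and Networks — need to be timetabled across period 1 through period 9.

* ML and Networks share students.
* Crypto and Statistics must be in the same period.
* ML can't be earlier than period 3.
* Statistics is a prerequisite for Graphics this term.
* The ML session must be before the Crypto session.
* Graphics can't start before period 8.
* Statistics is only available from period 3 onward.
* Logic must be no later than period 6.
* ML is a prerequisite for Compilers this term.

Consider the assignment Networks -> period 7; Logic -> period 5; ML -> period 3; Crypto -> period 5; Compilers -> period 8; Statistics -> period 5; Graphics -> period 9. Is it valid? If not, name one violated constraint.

Graphics can't start before period 8 — holds.
The ML session must be before the Crypto session — holds.
Statistics is only available from period 3 onward — holds.
Statistics is a prerequisite for Graphics this term — holds.
Crypto and Statistics must be in the same period — holds.
Logic must be no later than period 6 — holds.
ML and Networks share students — holds.
ML can't be earlier than period 3 — holds.
ML is a prerequisite for Compilers this term — holds.

Valid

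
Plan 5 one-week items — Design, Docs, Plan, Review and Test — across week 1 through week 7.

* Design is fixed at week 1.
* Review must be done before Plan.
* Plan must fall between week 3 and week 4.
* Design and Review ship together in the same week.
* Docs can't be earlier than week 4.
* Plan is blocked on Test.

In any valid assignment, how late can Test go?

week 3

Downstream work caps Test at week 3.
Test at week 3 is achievable: Plan -> week 4; Test -> week 3; Docs -> week 4; Design -> week 1; Review -> week 1.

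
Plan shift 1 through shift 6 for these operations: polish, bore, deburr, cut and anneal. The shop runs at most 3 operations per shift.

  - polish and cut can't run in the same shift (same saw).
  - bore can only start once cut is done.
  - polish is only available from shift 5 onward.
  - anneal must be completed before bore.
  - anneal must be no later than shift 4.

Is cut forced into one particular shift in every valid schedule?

cut can be shift 1 (e.g. anneal -> shift 1, deburr -> shift 1, cut -> shift 1, bore -> shift 2, polish -> shift 5) or shift 2 (e.g. polish -> shift 5, cut -> shift 2, deburr -> shift 1, anneal -> shift 1, bore -> shift 3).

No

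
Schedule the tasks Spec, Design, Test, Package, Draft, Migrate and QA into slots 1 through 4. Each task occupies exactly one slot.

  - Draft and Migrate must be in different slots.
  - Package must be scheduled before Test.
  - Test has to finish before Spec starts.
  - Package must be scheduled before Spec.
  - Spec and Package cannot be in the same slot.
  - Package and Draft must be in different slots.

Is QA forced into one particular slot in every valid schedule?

QA can be 1 (e.g. Draft -> 2, QA -> 1, Migrate -> 1, Spec -> 3, Package -> 1, Design -> 1, Test -> 2) or 2 (e.g. QA=2, Test=2, Migrate=1, Spec=3, Draft=2, Design=1, Package=1).

No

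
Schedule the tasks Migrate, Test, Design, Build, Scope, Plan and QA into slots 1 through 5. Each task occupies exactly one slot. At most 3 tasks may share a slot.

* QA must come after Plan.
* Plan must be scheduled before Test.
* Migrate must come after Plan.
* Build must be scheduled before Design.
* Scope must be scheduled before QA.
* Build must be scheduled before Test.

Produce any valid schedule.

QA=2; Test=2; Design=3; Scope=1; Migrate=2; Plan=1; Build=1

Checking: Scope(1) before QA(2); Build(1) before Design(3); Plan(1) before Migrate(2); Plan(1) before Test(2); Plan(1) before QA(2); Build(1) before Test(2); max 3 per slot (cap 3).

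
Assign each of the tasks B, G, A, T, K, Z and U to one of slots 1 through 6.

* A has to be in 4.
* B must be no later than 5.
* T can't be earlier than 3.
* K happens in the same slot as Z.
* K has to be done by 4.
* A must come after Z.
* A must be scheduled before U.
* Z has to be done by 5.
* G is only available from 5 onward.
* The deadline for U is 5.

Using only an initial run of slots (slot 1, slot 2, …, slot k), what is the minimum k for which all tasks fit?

5

The precedence chain requires at least 3 distinct slots.
G can't be placed before 5, so the schedule must run through at least slot 5.
5 works (last occupied slot: 5): for example A in 4; B in 1; G in 5; T in 3; K in 1; U in 5; Z in 1.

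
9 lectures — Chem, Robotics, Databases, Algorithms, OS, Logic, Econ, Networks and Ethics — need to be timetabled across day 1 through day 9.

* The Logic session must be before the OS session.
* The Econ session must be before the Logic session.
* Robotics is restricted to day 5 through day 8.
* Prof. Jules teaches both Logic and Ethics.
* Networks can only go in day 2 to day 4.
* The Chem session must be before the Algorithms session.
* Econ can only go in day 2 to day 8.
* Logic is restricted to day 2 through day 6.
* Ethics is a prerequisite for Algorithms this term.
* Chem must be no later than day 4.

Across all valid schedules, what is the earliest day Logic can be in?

Logic is available from day 2; precedence pushes Logic to at least day 3; Logic's own window allows nothing later than day 6.
Logic at day 3 is achievable: Econ -> day 2; Chem -> day 1; OS -> day 4; Algorithms -> day 2; Networks -> day 2; Databases -> day 1; Robotics -> day 5; Logic -> day 3; Ethics -> day 1.

day 3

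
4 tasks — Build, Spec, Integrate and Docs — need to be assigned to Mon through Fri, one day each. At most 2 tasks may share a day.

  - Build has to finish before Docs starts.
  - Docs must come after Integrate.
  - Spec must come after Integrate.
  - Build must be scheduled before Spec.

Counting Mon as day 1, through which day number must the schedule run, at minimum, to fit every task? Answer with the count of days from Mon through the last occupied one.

2

The precedence chain requires at least 2 distinct days.
With at most 2 per day and 4 tasks, at least 2 days are needed.
2 works (last occupied day: Tue): for example Docs -> Tue; Integrate -> Mon; Spec -> Tue; Build -> Mon.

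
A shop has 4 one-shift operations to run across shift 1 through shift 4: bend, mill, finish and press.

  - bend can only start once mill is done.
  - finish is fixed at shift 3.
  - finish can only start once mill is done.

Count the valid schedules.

Splitting on bend: it can be shift 2 (4), shift 3 (8), shift 4 (8). Listing each branch's schedules as (mill, finish, press) by shift number:
bend=shift 2: (1,3,1) (1,3,2) (1,3,3) (1,3,4) — 4.
bend=shift 3: (1,3,1) (1,3,2) (1,3,3) (1,3,4) (2,3,1) (2,3,2) (2,3,3) (2,3,4) — 8.
bend=shift 4: (1,3,1) (1,3,2) (1,3,3) (1,3,4) (2,3,1) (2,3,2) (2,3,3) (2,3,4) — 8.
Summing: 4 + 8 + 8 = 20.

20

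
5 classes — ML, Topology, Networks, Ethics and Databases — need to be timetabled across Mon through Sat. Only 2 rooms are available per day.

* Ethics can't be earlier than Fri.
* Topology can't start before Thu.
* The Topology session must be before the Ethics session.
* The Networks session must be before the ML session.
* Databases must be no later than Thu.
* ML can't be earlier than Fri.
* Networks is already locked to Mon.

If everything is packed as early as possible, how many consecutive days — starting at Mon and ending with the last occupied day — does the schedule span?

5

The precedence chain requires at least 2 distinct days.
With at most 2 per day and 5 classes, at least 3 days are needed.
ML can't be placed before Fri — that is day 5 counting from Mon — so the schedule must run through at least 5 days.
5 works (last occupied day: Fri): for example Ethics in Fri; Topology in Thu; Databases in Mon; Networks in Mon; ML in Fri.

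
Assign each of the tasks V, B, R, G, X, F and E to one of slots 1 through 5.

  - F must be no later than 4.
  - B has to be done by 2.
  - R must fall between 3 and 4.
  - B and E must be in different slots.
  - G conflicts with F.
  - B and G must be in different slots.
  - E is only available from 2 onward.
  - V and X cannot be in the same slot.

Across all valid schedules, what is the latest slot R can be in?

4

R is available from 3; R's own window allows nothing later than 4.
R at 4 is achievable: E=2; V=1; B=1; R=4; X=2; G=2; F=1.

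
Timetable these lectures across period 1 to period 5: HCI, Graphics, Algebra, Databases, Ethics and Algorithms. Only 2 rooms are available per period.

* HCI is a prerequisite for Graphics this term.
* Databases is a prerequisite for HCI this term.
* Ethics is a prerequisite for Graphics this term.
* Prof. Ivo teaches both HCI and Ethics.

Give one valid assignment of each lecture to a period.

Algorithms=period 3, Databases=period 1, HCI=period 2, Algebra=period 2, Ethics=period 1, Graphics=period 3

Checking: Databases(period 1) before HCI(period 2); Ethics(period 1) before Graphics(period 3); HCI(period 2) before Graphics(period 3); HCI(period 2) != Ethics(period 1); max 2 per period (cap 2).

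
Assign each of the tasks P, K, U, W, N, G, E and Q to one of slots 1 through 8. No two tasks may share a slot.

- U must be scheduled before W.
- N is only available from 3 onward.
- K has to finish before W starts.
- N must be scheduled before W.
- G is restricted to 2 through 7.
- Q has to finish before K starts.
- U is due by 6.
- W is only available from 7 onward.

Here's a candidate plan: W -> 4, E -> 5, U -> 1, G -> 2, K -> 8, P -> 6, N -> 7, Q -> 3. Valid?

W is only available from 7 onward — violated.
N must be scheduled before W — violated.
G is restricted to 2 through 7 — holds.
No two tasks may share a slot — holds.
U is due by 6 — holds.
Q has to finish before K starts — holds.
N is only available from 3 onward — holds.
K has to finish before W starts — violated.
U must be scheduled before W — holds.

No — it violates: K has to finish before W starts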